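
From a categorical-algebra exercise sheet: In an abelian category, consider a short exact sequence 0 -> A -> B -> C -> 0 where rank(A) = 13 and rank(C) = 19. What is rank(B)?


For a short exact sequence 0 -> A -> B -> C -> 0,
rank is additive: rank(B) = rank(A) + rank(C).
rank(B) = 13 + 19 = 32

32


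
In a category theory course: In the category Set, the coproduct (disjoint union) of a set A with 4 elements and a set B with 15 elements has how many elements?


In Set, the coproduct A + B is the disjoint union.
|A + B| = |A| + |B| = 4 + 15 = 19

19


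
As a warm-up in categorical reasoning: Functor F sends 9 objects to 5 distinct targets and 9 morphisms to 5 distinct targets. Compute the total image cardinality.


The image of F consists of distinct objects and distinct morphisms.
|Im(F)| on objects = 5
|Im(F)| on morphisms = 5
Total image cardinality = 5 + 5 = 10

10


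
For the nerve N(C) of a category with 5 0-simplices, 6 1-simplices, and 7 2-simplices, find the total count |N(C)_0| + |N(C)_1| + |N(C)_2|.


The 2-skeleton of the nerve N(C) consists of simplices in dimensions 0, 1, 2:
  |N(C)_0| = 5 (objects)
  |N(C)_1| = 6 (morphisms)
  |N(C)_2| = 7 (composable pairs)
Total = 5 + 6 + 7 = 18

18


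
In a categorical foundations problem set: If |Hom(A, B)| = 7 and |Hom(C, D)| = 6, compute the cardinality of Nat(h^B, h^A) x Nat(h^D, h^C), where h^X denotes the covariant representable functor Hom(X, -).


By the Yoneda lemma, Nat(h^B, h^A) is isomorphic to Hom(A, B),
so |Nat(h^B, h^A)| = |Hom(A, B)| and |Nat(h^D, h^C)| = |Hom(C, D)|.
|Hom(A, B)| = 7, |Hom(C, D)| = 6.
|Nat(h^B, h^A) x Nat(h^D, h^C)| = 7 * 6 = 42

42


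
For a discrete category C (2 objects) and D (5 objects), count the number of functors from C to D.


A functor from a discrete category C to D is determined by
where each object maps. Each of the 2 objects of C can map
to any of the 5 objects of D independently.
Number of functors = 5^2 = 25

25


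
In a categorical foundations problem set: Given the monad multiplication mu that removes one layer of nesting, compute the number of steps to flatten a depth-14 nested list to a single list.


Each application of mu: T^2 -> T removes one layer of nesting.
Starting at depth 14 (i.e., T^14(X)), we need to reach T(X).
Number of mu applications = 14 - 1 = 13

13


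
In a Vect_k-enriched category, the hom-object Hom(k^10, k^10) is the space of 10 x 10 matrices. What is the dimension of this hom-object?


In Vect-enriched categories, Hom(k^n, k^m) is the space of m x n matrices.
dim(Hom(k^10, k^10)) = 10 * 10 = 100

100


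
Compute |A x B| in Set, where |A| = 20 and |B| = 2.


In Set, the product A x B is the Cartesian product.
By the universal property, |A x B| = |A| * |B|.
|A x B| = 20 * 2 = 40

40


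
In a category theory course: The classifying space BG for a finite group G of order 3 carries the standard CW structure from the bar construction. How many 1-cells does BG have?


In the bar-construction CW model of BG, the n-cells are indexed by
n-tuples [g_1|...|g_n] of non-identity elements of G (degenerate
simplices with some g_i = e do not contribute cells), so there are
(|G| - 1)^n n-cells.
For dim = 1 with |G| = 3:
cells = (3 - 1)^1 = 2^1 = 2

2


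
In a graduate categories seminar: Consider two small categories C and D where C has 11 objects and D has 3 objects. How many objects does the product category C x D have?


The product category C x D has objects that are pairs (c, d).
Number of pairs = |Ob(C)| * |Ob(D)| = 11 * 3 = 33

33


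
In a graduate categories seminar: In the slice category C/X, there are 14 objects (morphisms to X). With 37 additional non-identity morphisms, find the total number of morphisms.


In the slice category C/X, objects are morphisms to X.
Identity morphisms: 14 (one per object of C/X).
Non-identity morphisms: 37.
Total = 14 + 37 = 51

51


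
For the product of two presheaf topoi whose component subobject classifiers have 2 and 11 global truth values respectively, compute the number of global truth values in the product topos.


In a product of presheaf topoi E_1 x E_2, the subobject classifier
is Omega = Omega_1 x Omega_2 (componentwise), so
|Omega(top)| = |Omega_1(top_1)| * |Omega_2(top_2)|.
= 2 * 11 = 22.

22


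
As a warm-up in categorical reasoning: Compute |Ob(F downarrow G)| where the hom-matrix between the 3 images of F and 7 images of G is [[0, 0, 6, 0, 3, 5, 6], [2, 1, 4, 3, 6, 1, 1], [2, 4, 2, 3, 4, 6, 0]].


Objects of (F downarrow G) are triples (a, b, h: F(a)->G(b)).
The count equals the sum of all entries in the hom-matrix.
sum(row 0) = 20
sum(row 1) = 18
sum(row 2) = 21
Grand total = 59

59


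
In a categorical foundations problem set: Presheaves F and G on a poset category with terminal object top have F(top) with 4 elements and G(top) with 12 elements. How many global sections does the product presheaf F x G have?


Global sections of a presheaf on a poset with terminal top satisfy
Gamma(H) ~ H(top). Presheaves admit pointwise products, so
(F x G)(top) = F(top) x G(top) (Cartesian product).
|Gamma(F x G)| = |F(top)| * |G(top)| = 4 * 12 = 48.

48


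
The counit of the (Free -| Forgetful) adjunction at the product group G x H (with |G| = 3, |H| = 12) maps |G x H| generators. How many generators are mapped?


The counit epsilon_K: F(U(K)) -> K of the Free-Forgetful adjunction
maps |K| generators of F(U(K)) into K. For K = G x H (the product group),
|G x H| = |G| * |H|.
Total generators mapped = 3 * 12 = 36.

36


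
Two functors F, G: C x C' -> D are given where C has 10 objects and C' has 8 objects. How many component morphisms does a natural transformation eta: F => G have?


A natural transformation eta: F => G assigns one component morphism per
object of the domain category.
The domain is the product category C x C', so
|Ob(C x C')| = |Ob(C)| * |Ob(C')| = 10 * 8 = 80.
Therefore eta has 80 component morphisms.

80


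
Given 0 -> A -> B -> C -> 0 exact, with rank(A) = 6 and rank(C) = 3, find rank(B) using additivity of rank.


For a short exact sequence 0 -> A -> B -> C -> 0,
rank is additive: rank(B) = rank(A) + rank(C).
rank(B) = 6 + 3 = 9

9


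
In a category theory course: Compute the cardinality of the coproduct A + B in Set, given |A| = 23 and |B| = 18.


In Set, the coproduct A + B is the disjoint union.
|A + B| = |A| + |B| = 23 + 18 = 41

41


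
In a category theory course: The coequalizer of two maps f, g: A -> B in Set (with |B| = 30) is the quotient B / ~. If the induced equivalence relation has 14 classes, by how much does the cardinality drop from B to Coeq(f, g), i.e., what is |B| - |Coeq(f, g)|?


The coequalizer Coeq(f, g) = B / ~ has one element per equivalence class.
|B| = 30, |Coeq(f, g)| = 14.
|B| - |Coeq(f, g)| = 30 - 14 = 16.

16


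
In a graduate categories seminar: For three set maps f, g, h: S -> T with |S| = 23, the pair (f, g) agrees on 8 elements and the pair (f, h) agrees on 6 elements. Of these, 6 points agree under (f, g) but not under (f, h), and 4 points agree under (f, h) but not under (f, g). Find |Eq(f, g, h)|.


Eq(f, g, h) is the triple-agreement set: points in S where all three
maps take the same value. Using inclusion-exclusion on the pairwise data:
Pair (f, g) agrees on 8 points; pair (f, h) on 6 points.
Points agreeing under (f, g) but not (f, h) = 6; under (f, h) but not (f, g) = 4.
Triple-agreement = agreement-in-(f, g) minus points that agree under (f, g) but not (f, h):
|Eq(f, g, h)| = 8 - 6 = 2
(cross-check via (f, h): 6 - 4 = 2.)

2


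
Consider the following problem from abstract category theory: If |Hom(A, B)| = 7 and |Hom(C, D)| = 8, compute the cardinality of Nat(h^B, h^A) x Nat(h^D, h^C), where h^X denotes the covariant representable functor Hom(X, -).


By the Yoneda lemma, Nat(h^B, h^A) is isomorphic to Hom(A, B),
so |Nat(h^B, h^A)| = |Hom(A, B)| and |Nat(h^D, h^C)| = |Hom(C, D)|.
|Hom(A, B)| = 7, |Hom(C, D)| = 8.
|Nat(h^B, h^A) x Nat(h^D, h^C)| = 7 * 8 = 56

56


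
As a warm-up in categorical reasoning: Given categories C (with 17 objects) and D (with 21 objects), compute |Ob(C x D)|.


The product category C x D has objects that are pairs (c, d).
Number of pairs = |Ob(C)| * |Ob(D)| = 17 * 21 = 357

357


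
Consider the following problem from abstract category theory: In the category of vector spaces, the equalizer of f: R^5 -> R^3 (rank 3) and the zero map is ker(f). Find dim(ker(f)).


The equalizer of f and the zero map is ker(f).
By the rank-nullity theorem: dim(ker(f)) = dim(domain) - rank(f).
dim(ker(f)) = 5 - 3 = 2

2


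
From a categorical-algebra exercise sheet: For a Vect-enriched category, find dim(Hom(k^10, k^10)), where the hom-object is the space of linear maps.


In Vect-enriched categories, Hom(k^n, k^m) is the space of m x n matrices.
dim(Hom(k^10, k^10)) = 10 * 10 = 100

100


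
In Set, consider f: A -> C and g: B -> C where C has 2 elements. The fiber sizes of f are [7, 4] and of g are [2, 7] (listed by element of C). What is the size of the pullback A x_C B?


The pullback A x_C B consists of pairs (a, b) with f(a) = g(b).
For each element c in C, the fiber product has |f^-1(c)| * |g^-1(c)| elements.
Summing over C: 7 * 2 + 4 * 7
= 14 + 28 = 42

42


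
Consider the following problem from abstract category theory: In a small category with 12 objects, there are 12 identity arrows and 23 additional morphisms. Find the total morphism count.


Each object has an identity morphism, giving 12 identities.
Adding the 23 non-identity morphisms:
Total = 12 + 23 = 35

35


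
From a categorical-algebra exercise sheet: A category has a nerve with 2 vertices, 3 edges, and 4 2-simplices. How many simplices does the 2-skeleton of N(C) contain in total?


The 2-skeleton of the nerve N(C) consists of simplices in dimensions 0, 1, 2:
  |N(C)_0| = 2 (objects)
  |N(C)_1| = 3 (morphisms)
  |N(C)_2| = 4 (composable pairs)
Total = 2 + 3 + 4 = 9

9


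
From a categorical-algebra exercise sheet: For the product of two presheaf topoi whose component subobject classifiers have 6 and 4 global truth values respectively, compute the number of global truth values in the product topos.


In a product of presheaf topoi E_1 x E_2, the subobject classifier
is Omega = Omega_1 x Omega_2 (componentwise), so
|Omega(top)| = |Omega_1(top_1)| * |Omega_2(top_2)|.
= 6 * 4 = 24.

24


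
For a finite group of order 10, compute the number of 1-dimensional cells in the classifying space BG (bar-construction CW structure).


In the bar-construction CW model of BG, the n-cells are indexed by
n-tuples [g_1|...|g_n] of non-identity elements of G (degenerate
simplices with some g_i = e do not contribute cells), so there are
(|G| - 1)^n n-cells.
For dim = 1 with |G| = 10:
cells = (10 - 1)^1 = 9^1 = 9

9


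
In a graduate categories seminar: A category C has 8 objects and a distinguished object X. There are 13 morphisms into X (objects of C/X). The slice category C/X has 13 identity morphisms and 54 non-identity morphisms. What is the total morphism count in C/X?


In the slice category C/X, objects are morphisms to X.
Identity morphisms: 13 (one per object of C/X).
Non-identity morphisms: 54.
Total = 13 + 54 = 67

67


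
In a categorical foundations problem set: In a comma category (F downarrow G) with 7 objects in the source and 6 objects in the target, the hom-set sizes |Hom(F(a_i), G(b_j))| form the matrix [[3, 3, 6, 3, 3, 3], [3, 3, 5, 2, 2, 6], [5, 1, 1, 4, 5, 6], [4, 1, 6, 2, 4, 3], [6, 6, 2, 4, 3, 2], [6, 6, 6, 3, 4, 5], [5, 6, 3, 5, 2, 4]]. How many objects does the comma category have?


Objects of (F downarrow G) are triples (a, b, h: F(a)->G(b)).
The count equals the sum of all entries in the hom-matrix.
sum(row 0) = 21
sum(row 1) = 21
sum(row 2) = 22
sum(row 3) = 20
sum(row 4) = 23
sum(row 5) = 30
sum(row 6) = 25
Grand total = 162

162


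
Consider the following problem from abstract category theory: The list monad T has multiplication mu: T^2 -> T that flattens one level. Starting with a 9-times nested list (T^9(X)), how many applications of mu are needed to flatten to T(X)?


Each application of mu: T^2 -> T removes one layer of nesting.
Starting at depth 9 (i.e., T^9(X)), we need to reach T(X).
Number of mu applications = 9 - 1 = 8

8


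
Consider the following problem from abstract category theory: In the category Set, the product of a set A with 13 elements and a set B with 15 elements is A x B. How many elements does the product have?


In Set, the product A x B is the Cartesian product.
By the universal property, |A x B| = |A| * |B|.
|A x B| = 13 * 15 = 195

195


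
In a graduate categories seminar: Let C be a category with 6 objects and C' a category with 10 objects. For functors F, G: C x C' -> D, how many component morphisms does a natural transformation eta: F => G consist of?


A natural transformation eta: F => G assigns one component morphism per
object of the domain category.
The domain is the product category C x C', so
|Ob(C x C')| = |Ob(C)| * |Ob(C')| = 6 * 10 = 60.
Therefore eta has 60 component morphisms.

60


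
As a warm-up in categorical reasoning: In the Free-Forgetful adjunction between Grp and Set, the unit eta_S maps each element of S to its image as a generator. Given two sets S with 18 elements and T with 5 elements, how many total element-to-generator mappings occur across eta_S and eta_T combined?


The unit eta_X: X -> U(F(X)) of the Free-Forgetful adjunction
maps each element of X to a generator of F(X). For X = S + T (disjoint
union in Set), |S + T| = |S| + |T|.
Total mappings = 18 + 5 = 23.

23


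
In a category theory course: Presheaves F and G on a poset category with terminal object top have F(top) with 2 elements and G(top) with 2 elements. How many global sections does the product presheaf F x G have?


Global sections of a presheaf on a poset with terminal top satisfy
Gamma(H) ~ H(top). Presheaves admit pointwise products, so
(F x G)(top) = F(top) x G(top) (Cartesian product).
|Gamma(F x G)| = |F(top)| * |G(top)| = 2 * 2 = 4.

4


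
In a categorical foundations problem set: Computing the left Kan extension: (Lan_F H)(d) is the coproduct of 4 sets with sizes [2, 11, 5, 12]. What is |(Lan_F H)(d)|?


Pointwise, the left Kan extension (Lan_F H)(d) is the colimit, indexed
by the comma category (F downarrow d), of H composed with the
projection (F downarrow d) -> C. Here that colimit is given
as a coproduct (disjoint union) of sets, so its cardinality is the
sum of the sizes of the summands.
Coproduct of sets with sizes: 2 + 11 + 5 + 12
= 30

30


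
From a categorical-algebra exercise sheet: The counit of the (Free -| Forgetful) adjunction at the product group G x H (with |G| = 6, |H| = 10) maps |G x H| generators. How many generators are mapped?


The counit epsilon_K: F(U(K)) -> K of the Free-Forgetful adjunction
maps |K| generators of F(U(K)) into K. For K = G x H (the product group),
|G x H| = |G| * |H|.
Total generators mapped = 6 * 10 = 60.

60


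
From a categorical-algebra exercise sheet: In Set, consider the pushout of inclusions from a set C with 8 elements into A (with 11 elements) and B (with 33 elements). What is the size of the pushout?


The pushout A +_C B identifies the images of C in A and B.
|A +_C B| = |A| + |B| - |C| (for injections).
= 11 + 33 - 8 = 36

36


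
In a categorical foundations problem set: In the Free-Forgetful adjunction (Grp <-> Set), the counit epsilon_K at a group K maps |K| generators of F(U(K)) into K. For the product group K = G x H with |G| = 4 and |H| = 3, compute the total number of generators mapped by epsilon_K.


The counit epsilon_K: F(U(K)) -> K of the Free-Forgetful adjunction
maps |K| generators of F(U(K)) into K. For K = G x H (the product group),
|G x H| = |G| * |H|.
Total generators mapped = 4 * 3 = 12.

12


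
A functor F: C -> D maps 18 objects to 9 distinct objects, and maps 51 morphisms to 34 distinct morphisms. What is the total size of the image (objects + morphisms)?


The image of F consists of distinct objects and distinct morphisms.
|Im(F)| on objects = 9
|Im(F)| on morphisms = 34
Total image cardinality = 9 + 34 = 43

43


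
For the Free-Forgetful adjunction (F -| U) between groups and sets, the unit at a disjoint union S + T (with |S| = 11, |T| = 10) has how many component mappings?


The unit eta_X: X -> U(F(X)) of the Free-Forgetful adjunction
maps each element of X to a generator of F(X). For X = S + T (disjoint
union in Set), |S + T| = |S| + |T|.
Total mappings = 11 + 10 = 21.

21


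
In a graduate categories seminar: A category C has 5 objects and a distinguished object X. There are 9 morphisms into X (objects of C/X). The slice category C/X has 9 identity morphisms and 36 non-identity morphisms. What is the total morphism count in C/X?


In the slice category C/X, objects are morphisms to X.
Identity morphisms: 9 (one per object of C/X).
Non-identity morphisms: 36.
Total = 9 + 36 = 45

45


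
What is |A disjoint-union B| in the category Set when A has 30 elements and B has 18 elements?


In Set, the coproduct A + B is the disjoint union.
|A + B| = |A| + |B| = 30 + 18 = 48

48


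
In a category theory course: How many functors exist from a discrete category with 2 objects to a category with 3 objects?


A functor from a discrete category C to D is determined by
where each object maps. Each of the 2 objects of C can map
to any of the 3 objects of D independently.
Number of functors = 3^2 = 9

9


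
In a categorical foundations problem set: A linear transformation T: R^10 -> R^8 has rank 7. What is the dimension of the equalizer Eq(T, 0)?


The equalizer of f and the zero map is ker(f).
By the rank-nullity theorem: dim(ker(f)) = dim(domain) - rank(f).
dim(ker(f)) = 10 - 7 = 3

3


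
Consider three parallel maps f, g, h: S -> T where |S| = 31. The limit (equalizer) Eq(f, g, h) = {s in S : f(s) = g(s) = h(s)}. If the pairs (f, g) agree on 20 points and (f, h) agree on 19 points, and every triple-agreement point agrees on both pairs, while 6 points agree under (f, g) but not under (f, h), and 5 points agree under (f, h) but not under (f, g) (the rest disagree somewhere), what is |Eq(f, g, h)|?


Eq(f, g, h) is the triple-agreement set: points in S where all three
maps take the same value. Using inclusion-exclusion on the pairwise data:
Pair (f, g) agrees on 20 points; pair (f, h) on 19 points.
Points agreeing under (f, g) but not (f, h) = 6; under (f, h) but not (f, g) = 5.
Triple-agreement = agreement-in-(f, g) minus points that agree under (f, g) but not (f, h):
|Eq(f, g, h)| = 20 - 6 = 14
(cross-check via (f, h): 19 - 5 = 14.)

14


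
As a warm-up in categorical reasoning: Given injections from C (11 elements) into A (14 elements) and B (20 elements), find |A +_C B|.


The pushout A +_C B identifies the images of C in A and B.
|A +_C B| = |A| + |B| - |C| (for injections).
= 14 + 20 - 11 = 23

23


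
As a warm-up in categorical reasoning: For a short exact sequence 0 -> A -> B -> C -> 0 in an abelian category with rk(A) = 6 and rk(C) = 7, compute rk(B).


For a short exact sequence 0 -> A -> B -> C -> 0,
rank is additive: rank(B) = rank(A) + rank(C).
rank(B) = 6 + 7 = 13

13


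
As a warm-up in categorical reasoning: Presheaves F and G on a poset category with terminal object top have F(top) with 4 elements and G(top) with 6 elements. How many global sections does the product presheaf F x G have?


Global sections of a presheaf on a poset with terminal top satisfy
Gamma(H) ~ H(top). Presheaves admit pointwise products, so
(F x G)(top) = F(top) x G(top) (Cartesian product).
|Gamma(F x G)| = |F(top)| * |G(top)| = 4 * 6 = 24.

24


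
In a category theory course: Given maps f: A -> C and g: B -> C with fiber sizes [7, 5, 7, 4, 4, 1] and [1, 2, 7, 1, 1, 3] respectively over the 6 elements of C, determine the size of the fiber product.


The pullback A x_C B consists of pairs (a, b) with f(a) = g(b).
For each element c in C, the fiber product has |f^-1(c)| * |g^-1(c)| elements.
Summing over C: 7 * 1 + 5 * 2 + 7 * 7 + 4 * 1 + 4 * 1 + 1 * 3
= 7 + 10 + 49 + 4 + 4 + 3 = 77

77


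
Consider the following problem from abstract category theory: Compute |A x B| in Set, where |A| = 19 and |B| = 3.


In Set, the product A x B is the Cartesian product.
By the universal property, |A x B| = |A| * |B|.
|A x B| = 19 * 3 = 57

57


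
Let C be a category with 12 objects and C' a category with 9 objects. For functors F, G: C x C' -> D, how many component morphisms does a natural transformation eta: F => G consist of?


A natural transformation eta: F => G assigns one component morphism per
object of the domain category.
The domain is the product category C x C', so
|Ob(C x C')| = |Ob(C)| * |Ob(C')| = 12 * 9 = 108.
Therefore eta has 108 component morphisms.

108


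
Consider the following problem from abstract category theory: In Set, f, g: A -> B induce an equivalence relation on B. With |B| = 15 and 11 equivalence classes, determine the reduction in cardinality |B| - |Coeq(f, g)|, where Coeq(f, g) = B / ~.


The coequalizer Coeq(f, g) = B / ~ has one element per equivalence class.
|B| = 15, |Coeq(f, g)| = 11.
|B| - |Coeq(f, g)| = 15 - 11 = 4.

4


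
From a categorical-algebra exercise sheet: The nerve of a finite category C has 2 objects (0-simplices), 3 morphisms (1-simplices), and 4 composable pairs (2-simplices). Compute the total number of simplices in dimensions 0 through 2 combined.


The 2-skeleton of the nerve N(C) consists of simplices in dimensions 0, 1, 2:
  |N(C)_0| = 2 (objects)
  |N(C)_1| = 3 (morphisms)
  |N(C)_2| = 4 (composable pairs)
Total = 2 + 3 + 4 = 9

9


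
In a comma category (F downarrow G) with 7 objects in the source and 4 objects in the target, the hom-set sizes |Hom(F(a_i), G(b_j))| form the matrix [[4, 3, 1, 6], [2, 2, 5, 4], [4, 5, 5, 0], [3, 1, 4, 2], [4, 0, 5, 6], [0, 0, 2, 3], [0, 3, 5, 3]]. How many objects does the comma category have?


Objects of (F downarrow G) are triples (a, b, h: F(a)->G(b)).
The count equals the sum of all entries in the hom-matrix.
sum(row 0) = 14
sum(row 1) = 13
sum(row 2) = 14
sum(row 3) = 10
sum(row 4) = 15
sum(row 5) = 5
sum(row 6) = 11
Grand total = 82

82


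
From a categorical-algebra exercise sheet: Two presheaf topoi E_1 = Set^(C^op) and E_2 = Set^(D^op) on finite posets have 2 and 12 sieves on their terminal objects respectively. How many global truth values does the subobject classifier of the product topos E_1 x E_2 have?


In a product of presheaf topoi E_1 x E_2, the subobject classifier
is Omega = Omega_1 x Omega_2 (componentwise), so
|Omega(top)| = |Omega_1(top_1)| * |Omega_2(top_2)|.
= 2 * 12 = 24.

24


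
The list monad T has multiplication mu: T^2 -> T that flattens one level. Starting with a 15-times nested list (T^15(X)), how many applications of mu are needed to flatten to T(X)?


Each application of mu: T^2 -> T removes one layer of nesting.
Starting at depth 15 (i.e., T^15(X)), we need to reach T(X).
Number of mu applications = 15 - 1 = 14

14


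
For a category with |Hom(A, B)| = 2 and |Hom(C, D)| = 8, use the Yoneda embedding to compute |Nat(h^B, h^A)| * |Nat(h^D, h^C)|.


By the Yoneda lemma, Nat(h^B, h^A) is isomorphic to Hom(A, B),
so |Nat(h^B, h^A)| = |Hom(A, B)| and |Nat(h^D, h^C)| = |Hom(C, D)|.
|Hom(A, B)| = 2, |Hom(C, D)| = 8.
|Nat(h^B, h^A) x Nat(h^D, h^C)| = 2 * 8 = 16

16


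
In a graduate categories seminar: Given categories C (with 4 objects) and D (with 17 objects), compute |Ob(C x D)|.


The product category C x D has objects that are pairs (c, d).
Number of pairs = |Ob(C)| * |Ob(D)| = 4 * 17 = 68

68


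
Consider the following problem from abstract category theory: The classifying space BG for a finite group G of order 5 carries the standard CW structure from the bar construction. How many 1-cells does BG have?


In the bar-construction CW model of BG, the n-cells are indexed by
n-tuples [g_1|...|g_n] of non-identity elements of G (degenerate
simplices with some g_i = e do not contribute cells), so there are
(|G| - 1)^n n-cells.
For dim = 1 with |G| = 5:
cells = (5 - 1)^1 = 4^1 = 4

4


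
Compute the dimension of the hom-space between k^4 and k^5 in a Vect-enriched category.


In Vect-enriched categories, Hom(k^n, k^m) is the space of m x n matrices.
dim(Hom(k^4, k^5)) = 5 * 4 = 20

20


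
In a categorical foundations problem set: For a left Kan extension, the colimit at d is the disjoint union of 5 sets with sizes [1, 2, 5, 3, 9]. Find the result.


Pointwise, the left Kan extension (Lan_F H)(d) is the colimit, indexed
by the comma category (F downarrow d), of H composed with the
projection (F downarrow d) -> C. Here that colimit is given
as a coproduct (disjoint union) of sets, so its cardinality is the
sum of the sizes of the summands.
Coproduct of sets with sizes: 1 + 2 + 5 + 3 + 9
= 20

20


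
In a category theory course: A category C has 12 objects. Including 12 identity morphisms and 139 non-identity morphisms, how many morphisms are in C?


Each object has an identity morphism, giving 12 identities.
Adding the 139 non-identity morphisms:
Total = 12 + 139 = 151

151


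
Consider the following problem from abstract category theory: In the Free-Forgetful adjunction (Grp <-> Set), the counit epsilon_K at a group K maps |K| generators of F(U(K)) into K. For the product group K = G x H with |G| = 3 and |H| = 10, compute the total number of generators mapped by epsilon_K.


The counit epsilon_K: F(U(K)) -> K of the Free-Forgetful adjunction
maps |K| generators of F(U(K)) into K. For K = G x H (the product group),
|G x H| = |G| * |H|.
Total generators mapped = 3 * 10 = 30.

30


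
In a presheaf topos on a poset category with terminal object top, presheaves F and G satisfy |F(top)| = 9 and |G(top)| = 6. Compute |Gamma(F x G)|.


Global sections of a presheaf on a poset with terminal top satisfy
Gamma(H) ~ H(top). Presheaves admit pointwise products, so
(F x G)(top) = F(top) x G(top) (Cartesian product).
|Gamma(F x G)| = |F(top)| * |G(top)| = 9 * 6 = 54.

54


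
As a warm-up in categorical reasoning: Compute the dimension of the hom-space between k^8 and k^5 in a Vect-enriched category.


In Vect-enriched categories, Hom(k^n, k^m) is the space of m x n matrices.
dim(Hom(k^8, k^5)) = 5 * 8 = 40

40


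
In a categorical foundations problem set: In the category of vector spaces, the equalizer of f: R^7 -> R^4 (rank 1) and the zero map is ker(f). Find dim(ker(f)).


The equalizer of f and the zero map is ker(f).
By the rank-nullity theorem: dim(ker(f)) = dim(domain) - rank(f).
dim(ker(f)) = 7 - 1 = 6

6


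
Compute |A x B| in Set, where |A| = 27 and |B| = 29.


In Set, the product A x B is the Cartesian product.
By the universal property, |A x B| = |A| * |B|.
|A x B| = 27 * 29 = 783

783


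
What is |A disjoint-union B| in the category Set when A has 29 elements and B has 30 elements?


In Set, the coproduct A + B is the disjoint union.
|A + B| = |A| + |B| = 29 + 30 = 59

59


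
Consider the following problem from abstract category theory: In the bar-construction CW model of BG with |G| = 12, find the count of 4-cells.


In the bar-construction CW model of BG, the n-cells are indexed by
n-tuples [g_1|...|g_n] of non-identity elements of G (degenerate
simplices with some g_i = e do not contribute cells), so there are
(|G| - 1)^n n-cells.
For dim = 4 with |G| = 12:
cells = (12 - 1)^4 = 11^4 = 14641

14641


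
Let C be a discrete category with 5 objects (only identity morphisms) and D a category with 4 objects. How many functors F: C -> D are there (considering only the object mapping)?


A functor from a discrete category C to D is determined by
where each object maps. Each of the 5 objects of C can map
to any of the 4 objects of D independently.
Number of functors = 4^5 = 1024

1024


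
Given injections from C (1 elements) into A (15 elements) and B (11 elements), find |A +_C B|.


The pushout A +_C B identifies the images of C in A and B.
|A +_C B| = |A| + |B| - |C| (for injections).
= 15 + 11 - 1 = 25

25


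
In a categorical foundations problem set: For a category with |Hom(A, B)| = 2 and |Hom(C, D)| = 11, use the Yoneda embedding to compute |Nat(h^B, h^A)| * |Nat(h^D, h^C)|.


By the Yoneda lemma, Nat(h^B, h^A) is isomorphic to Hom(A, B),
so |Nat(h^B, h^A)| = |Hom(A, B)| and |Nat(h^D, h^C)| = |Hom(C, D)|.
|Hom(A, B)| = 2, |Hom(C, D)| = 11.
|Nat(h^B, h^A) x Nat(h^D, h^C)| = 2 * 11 = 22

22


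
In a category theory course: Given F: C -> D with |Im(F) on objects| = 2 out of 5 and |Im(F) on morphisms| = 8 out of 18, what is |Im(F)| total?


The image of F consists of distinct objects and distinct morphisms.
|Im(F)| on objects = 2
|Im(F)| on morphisms = 8
Total image cardinality = 2 + 8 = 10

10


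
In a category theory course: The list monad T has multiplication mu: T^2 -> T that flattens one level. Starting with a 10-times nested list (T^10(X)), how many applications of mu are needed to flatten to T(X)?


Each application of mu: T^2 -> T removes one layer of nesting.
Starting at depth 10 (i.e., T^10(X)), we need to reach T(X).
Number of mu applications = 10 - 1 = 9

9


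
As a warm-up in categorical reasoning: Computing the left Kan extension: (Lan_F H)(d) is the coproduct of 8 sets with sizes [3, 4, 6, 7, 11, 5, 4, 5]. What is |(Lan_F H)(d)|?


Pointwise, the left Kan extension (Lan_F H)(d) is the colimit, indexed
by the comma category (F downarrow d), of H composed with the
projection (F downarrow d) -> C. Here that colimit is given
as a coproduct (disjoint union) of sets, so its cardinality is the
sum of the sizes of the summands.
Coproduct of sets with sizes: 3 + 4 + 6 + 7 + 11 + 5 + 4 + 5
= 45

45


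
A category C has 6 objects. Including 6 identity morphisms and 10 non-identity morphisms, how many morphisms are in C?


Each object has an identity morphism, giving 6 identities.
Adding the 10 non-identity morphisms:
Total = 6 + 10 = 16

16


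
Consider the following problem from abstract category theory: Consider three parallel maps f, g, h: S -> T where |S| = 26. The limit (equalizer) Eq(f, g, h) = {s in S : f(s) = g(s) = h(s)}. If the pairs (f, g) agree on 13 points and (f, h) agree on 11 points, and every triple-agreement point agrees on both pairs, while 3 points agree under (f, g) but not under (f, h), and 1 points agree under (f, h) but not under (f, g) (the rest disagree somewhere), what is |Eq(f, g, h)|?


Eq(f, g, h) is the triple-agreement set: points in S where all three
maps take the same value. Using inclusion-exclusion on the pairwise data:
Pair (f, g) agrees on 13 points; pair (f, h) on 11 points.
Points agreeing under (f, g) but not (f, h) = 3; under (f, h) but not (f, g) = 1.
Triple-agreement = agreement-in-(f, g) minus points that agree under (f, g) but not (f, h):
|Eq(f, g, h)| = 13 - 3 = 10
(cross-check via (f, h): 11 - 1 = 10.)

10


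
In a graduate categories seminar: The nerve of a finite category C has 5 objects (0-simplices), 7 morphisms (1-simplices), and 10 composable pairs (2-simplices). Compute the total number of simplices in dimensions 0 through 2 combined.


The 2-skeleton of the nerve N(C) consists of simplices in dimensions 0, 1, 2:
  |N(C)_0| = 5 (objects)
  |N(C)_1| = 7 (morphisms)
  |N(C)_2| = 10 (composable pairs)
Total = 5 + 7 + 10 = 22

22


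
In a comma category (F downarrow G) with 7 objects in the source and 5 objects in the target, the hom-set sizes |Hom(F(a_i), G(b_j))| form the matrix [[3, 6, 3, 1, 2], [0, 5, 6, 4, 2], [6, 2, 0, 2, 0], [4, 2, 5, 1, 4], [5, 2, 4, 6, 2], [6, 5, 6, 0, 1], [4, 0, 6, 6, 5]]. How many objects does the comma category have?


Objects of (F downarrow G) are triples (a, b, h: F(a)->G(b)).
The count equals the sum of all entries in the hom-matrix.
sum(row 0) = 15
sum(row 1) = 17
sum(row 2) = 10
sum(row 3) = 16
sum(row 4) = 19
sum(row 5) = 18
sum(row 6) = 21
Grand total = 116

116


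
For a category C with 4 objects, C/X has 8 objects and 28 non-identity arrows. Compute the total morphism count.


In the slice category C/X, objects are morphisms to X.
Identity morphisms: 8 (one per object of C/X).
Non-identity morphisms: 28.
Total = 8 + 28 = 36

36


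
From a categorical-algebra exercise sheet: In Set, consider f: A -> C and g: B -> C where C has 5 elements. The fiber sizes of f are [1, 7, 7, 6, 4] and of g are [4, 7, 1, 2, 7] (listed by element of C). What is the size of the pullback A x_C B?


The pullback A x_C B consists of pairs (a, b) with f(a) = g(b).
For each element c in C, the fiber product has |f^-1(c)| * |g^-1(c)| elements.
Summing over C: 1 * 4 + 7 * 7 + 7 * 1 + 6 * 2 + 4 * 7
= 4 + 49 + 7 + 12 + 28 = 100

100


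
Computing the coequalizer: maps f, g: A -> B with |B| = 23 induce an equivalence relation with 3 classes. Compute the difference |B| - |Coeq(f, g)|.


The coequalizer Coeq(f, g) = B / ~ has one element per equivalence class.
|B| = 23, |Coeq(f, g)| = 3.
|B| - |Coeq(f, g)| = 23 - 3 = 20.

20


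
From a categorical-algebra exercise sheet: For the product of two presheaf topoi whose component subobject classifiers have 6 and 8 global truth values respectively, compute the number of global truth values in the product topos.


In a product of presheaf topoi E_1 x E_2, the subobject classifier
is Omega = Omega_1 x Omega_2 (componentwise), so
|Omega(top)| = |Omega_1(top_1)| * |Omega_2(top_2)|.
= 6 * 8 = 48.

48


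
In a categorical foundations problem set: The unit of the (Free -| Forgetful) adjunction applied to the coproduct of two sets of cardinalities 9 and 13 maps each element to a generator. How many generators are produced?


The unit eta_X: X -> U(F(X)) of the Free-Forgetful adjunction
maps each element of X to a generator of F(X). For X = S + T (disjoint
union in Set), |S + T| = |S| + |T|.
Total mappings = 9 + 13 = 22.

22


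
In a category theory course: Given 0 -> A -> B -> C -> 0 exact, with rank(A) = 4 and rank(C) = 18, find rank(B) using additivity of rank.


For a short exact sequence 0 -> A -> B -> C -> 0,
rank is additive: rank(B) = rank(A) + rank(C).
rank(B) = 4 + 18 = 22

22


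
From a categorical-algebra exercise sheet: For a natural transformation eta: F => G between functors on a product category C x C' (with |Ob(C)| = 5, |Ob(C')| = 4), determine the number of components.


A natural transformation eta: F => G assigns one component morphism per
object of the domain category.
The domain is the product category C x C', so
|Ob(C x C')| = |Ob(C)| * |Ob(C')| = 5 * 4 = 20.
Therefore eta has 20 component morphisms.

20


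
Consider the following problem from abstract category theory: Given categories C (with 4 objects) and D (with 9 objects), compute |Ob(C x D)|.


The product category C x D has objects that are pairs (c, d).
Number of pairs = |Ob(C)| * |Ob(D)| = 4 * 9 = 36

36


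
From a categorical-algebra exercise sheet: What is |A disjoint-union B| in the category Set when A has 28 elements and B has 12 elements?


In Set, the coproduct A + B is the disjoint union.
|A + B| = |A| + |B| = 28 + 12 = 40

40


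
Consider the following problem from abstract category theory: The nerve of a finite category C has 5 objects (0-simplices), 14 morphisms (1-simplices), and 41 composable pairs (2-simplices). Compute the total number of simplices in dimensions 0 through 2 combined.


The 2-skeleton of the nerve N(C) consists of simplices in dimensions 0, 1, 2:
  |N(C)_0| = 5 (objects)
  |N(C)_1| = 14 (morphisms)
  |N(C)_2| = 41 (composable pairs)
Total = 5 + 14 + 41 = 60

60


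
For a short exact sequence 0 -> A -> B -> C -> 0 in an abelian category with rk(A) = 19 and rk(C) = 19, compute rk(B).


For a short exact sequence 0 -> A -> B -> C -> 0,
rank is additive: rank(B) = rank(A) + rank(C).
rank(B) = 19 + 19 = 38

38


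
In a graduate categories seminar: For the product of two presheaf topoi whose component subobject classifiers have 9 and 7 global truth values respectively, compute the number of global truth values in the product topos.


In a product of presheaf topoi E_1 x E_2, the subobject classifier
is Omega = Omega_1 x Omega_2 (componentwise), so
|Omega(top)| = |Omega_1(top_1)| * |Omega_2(top_2)|.
= 9 * 7 = 63.

63


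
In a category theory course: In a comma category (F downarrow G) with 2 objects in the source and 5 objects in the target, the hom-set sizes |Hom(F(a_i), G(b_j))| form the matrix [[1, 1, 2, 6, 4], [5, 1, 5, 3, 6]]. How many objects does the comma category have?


Objects of (F downarrow G) are triples (a, b, h: F(a)->G(b)).
The count equals the sum of all entries in the hom-matrix.
sum(row 0) = 14
sum(row 1) = 20
Grand total = 34

34


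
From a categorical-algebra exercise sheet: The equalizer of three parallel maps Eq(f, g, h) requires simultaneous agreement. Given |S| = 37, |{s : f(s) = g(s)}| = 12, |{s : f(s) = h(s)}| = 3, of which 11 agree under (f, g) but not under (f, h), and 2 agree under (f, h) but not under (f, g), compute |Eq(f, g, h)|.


Eq(f, g, h) is the triple-agreement set: points in S where all three
maps take the same value. Using inclusion-exclusion on the pairwise data:
Pair (f, g) agrees on 12 points; pair (f, h) on 3 points.
Points agreeing under (f, g) but not (f, h) = 11; under (f, h) but not (f, g) = 2.
Triple-agreement = agreement-in-(f, g) minus points that agree under (f, g) but not (f, h):
|Eq(f, g, h)| = 12 - 11 = 1
(cross-check via (f, h): 3 - 2 = 1.)

1


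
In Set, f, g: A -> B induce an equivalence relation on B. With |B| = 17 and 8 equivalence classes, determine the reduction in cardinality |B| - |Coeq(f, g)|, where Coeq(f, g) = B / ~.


The coequalizer Coeq(f, g) = B / ~ has one element per equivalence class.
|B| = 17, |Coeq(f, g)| = 8.
|B| - |Coeq(f, g)| = 17 - 8 = 9.

9


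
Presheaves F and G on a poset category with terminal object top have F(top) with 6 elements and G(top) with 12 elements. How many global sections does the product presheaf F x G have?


Global sections of a presheaf on a poset with terminal top satisfy
Gamma(H) ~ H(top). Presheaves admit pointwise products, so
(F x G)(top) = F(top) x G(top) (Cartesian product).
|Gamma(F x G)| = |F(top)| * |G(top)| = 6 * 12 = 72.

72


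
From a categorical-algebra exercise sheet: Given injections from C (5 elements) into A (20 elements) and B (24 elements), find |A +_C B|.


The pushout A +_C B identifies the images of C in A and B.
|A +_C B| = |A| + |B| - |C| (for injections).
= 20 + 24 - 5 = 39

39


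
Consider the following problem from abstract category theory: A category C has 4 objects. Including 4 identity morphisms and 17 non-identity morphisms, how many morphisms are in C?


Each object has an identity morphism, giving 4 identities.
Adding the 17 non-identity morphisms:
Total = 4 + 17 = 21

21


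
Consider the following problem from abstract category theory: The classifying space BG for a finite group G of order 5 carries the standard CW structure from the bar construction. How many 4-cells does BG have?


In the bar-construction CW model of BG, the n-cells are indexed by
n-tuples [g_1|...|g_n] of non-identity elements of G (degenerate
simplices with some g_i = e do not contribute cells), so there are
(|G| - 1)^n n-cells.
For dim = 4 with |G| = 5:
cells = (5 - 1)^4 = 4^4 = 256

256


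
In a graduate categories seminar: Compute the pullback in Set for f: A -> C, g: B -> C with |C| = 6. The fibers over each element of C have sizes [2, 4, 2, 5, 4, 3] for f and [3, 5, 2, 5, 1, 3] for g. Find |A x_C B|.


The pullback A x_C B consists of pairs (a, b) with f(a) = g(b).
For each element c in C, the fiber product has |f^-1(c)| * |g^-1(c)| elements.
Summing over C: 2 * 3 + 4 * 5 + 2 * 2 + 5 * 5 + 4 * 1 + 3 * 3
= 6 + 20 + 4 + 25 + 4 + 9 = 68

68


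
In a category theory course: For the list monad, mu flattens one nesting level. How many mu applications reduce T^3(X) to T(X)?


Each application of mu: T^2 -> T removes one layer of nesting.
Starting at depth 3 (i.e., T^3(X)), we need to reach T(X).
Number of mu applications = 3 - 1 = 2

2
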